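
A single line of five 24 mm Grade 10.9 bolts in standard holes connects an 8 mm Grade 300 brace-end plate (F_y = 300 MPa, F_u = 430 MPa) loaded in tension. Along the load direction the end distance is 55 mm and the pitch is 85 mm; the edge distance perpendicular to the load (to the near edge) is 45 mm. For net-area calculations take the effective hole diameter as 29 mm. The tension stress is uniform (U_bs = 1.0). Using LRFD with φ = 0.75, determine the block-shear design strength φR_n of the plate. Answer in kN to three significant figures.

Shear plane L_v = 55 + 4·85 = 395 mm; A_gv = 395 × 8 = 3160 mm².
A_nv = (395 − 4.5·29) × 8 = 2116 mm².
A_nt = (45 − 0.5·29) × 8 = 244 mm².
0.6 F_u A_nv = 545.9 kN; 0.6 F_y A_gv = 568.8 kN → shear rupture governs the shear term.
R_n = 545.9 + 1.0 × 430 × 244 / 1000 = 650.8 kN.
Design strength φR_n = 0.75 × 650.8 = 488 kN.

488 kN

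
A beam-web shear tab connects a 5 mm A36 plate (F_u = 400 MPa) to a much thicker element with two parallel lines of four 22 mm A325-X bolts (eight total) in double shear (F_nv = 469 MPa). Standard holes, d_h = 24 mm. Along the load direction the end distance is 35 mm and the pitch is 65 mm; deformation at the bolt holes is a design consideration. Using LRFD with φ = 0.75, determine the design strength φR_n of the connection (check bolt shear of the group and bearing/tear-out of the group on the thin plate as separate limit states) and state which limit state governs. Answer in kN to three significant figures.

526 kN (bearing governs)

Bolt shear: A_b = π·22²/4 = 380.1 mm²; R_n = 469 × 380.1 × 8 × 2 / 1000 = 2853 kN → 0.75 × 2853 = 2140 kN.
Bearing (1.2 l_c t F_u ≤ 2.4 d t F_u): upper limit = 2.4·22·5·400 / 1000 = 105.6 kN.
  Edge l_c = 35 − 24/2 = 23 → r_n = 55.2 kN; interior l_c = 65 − 24 = 41 → r_n = 98.4 kN.
  R_n,bearing = 2·55.2 + 6·98.4 = 700.8 kN → 0.75 × 700.8 = 526 kN.
Bearing governs: 526 kN.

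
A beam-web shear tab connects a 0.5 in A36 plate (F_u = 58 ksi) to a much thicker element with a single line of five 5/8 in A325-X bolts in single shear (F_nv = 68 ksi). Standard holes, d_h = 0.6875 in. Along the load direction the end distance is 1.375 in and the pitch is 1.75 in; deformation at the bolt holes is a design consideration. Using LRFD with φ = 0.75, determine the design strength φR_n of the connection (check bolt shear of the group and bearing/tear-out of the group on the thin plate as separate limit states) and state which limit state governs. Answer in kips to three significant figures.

Bolt shear: A_b = π·0.625²/4 = 0.3068 in²; R_n = 68 × 0.3068 × 5 × 1 = 104.3 kips → 0.75 × 104.3 = 78.2 kips.
Bearing (1.2 l_c t F_u ≤ 2.4 d t F_u): upper limit = 2.4·0.625·0.5·58 = 43.5 kips.
  Edge l_c = 1.375 − 0.6875/2 = 1.031 → r_n = 35.89 kips; interior l_c = 1.75 − 0.6875 = 1.062 → r_n = 36.97 kips.
  R_n,bearing = 1·35.89 + 4·36.97 = 183.8 kips → 0.75 × 183.8 = 138 kips.
Bolt shear governs: 78.2 kips.

78.2 kips (bolt shear governs)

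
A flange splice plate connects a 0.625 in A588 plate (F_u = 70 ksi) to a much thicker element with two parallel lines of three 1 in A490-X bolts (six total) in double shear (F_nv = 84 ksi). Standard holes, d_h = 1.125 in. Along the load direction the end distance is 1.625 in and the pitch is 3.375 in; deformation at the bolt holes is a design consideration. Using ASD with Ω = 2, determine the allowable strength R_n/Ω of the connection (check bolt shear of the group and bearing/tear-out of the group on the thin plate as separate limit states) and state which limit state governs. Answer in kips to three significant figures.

Bolt shear: A_b = π·1²/4 = 0.7854 in²; R_n = 84 × 0.7854 × 6 × 2 = 791.7 kips → 791.7 / 2 = 396 kips.
Bearing (1.2 l_c t F_u ≤ 2.4 d t F_u): upper limit = 2.4·1·0.625·70 = 105 kips.
  Edge l_c = 1.625 − 1.125/2 = 1.062 → r_n = 55.78 kips; interior l_c = 3.375 − 1.125 = 2.25 → r_n = 105 kips.
  R_n,bearing = 2·55.78 + 4·105 = 531.6 kips → 531.6 / 2 = 266 kips.
Bearing governs: 266 kips.

266 kips (bearing governs)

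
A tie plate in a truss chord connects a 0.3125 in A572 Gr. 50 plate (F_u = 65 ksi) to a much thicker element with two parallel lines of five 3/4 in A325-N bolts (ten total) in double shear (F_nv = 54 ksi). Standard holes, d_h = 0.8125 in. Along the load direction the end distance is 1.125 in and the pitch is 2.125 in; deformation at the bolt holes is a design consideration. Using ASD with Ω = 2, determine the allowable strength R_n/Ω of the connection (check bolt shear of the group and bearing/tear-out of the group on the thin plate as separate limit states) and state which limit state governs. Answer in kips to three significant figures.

145 kips (bearing governs)

Bolt shear: A_b = π·0.75²/4 = 0.4418 in²; R_n = 54 × 0.4418 × 10 × 2 = 477.1 kips → 477.1 / 2 = 239 kips.
Bearing (1.2 l_c t F_u ≤ 2.4 d t F_u): upper limit = 2.4·0.75·0.3125·65 = 36.56 kips.
  Edge l_c = 1.125 − 0.8125/2 = 0.7188 → r_n = 17.52 kips; interior l_c = 2.125 − 0.8125 = 1.312 → r_n = 31.99 kips.
  R_n,bearing = 2·17.52 + 8·31.99 = 291 kips → 291 / 2 = 145 kips.
Bearing governs: 145 kips.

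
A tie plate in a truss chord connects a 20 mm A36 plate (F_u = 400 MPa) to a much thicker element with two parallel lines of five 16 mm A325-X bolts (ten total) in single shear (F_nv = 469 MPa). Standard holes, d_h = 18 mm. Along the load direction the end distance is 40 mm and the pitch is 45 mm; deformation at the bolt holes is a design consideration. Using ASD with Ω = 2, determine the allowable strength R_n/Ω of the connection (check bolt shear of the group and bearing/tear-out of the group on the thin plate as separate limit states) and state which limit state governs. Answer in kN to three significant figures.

471 kN (bolt shear governs)

Bolt shear: A_b = π·16²/4 = 201.1 mm²; R_n = 469 × 201.1 × 10 × 1 / 1000 = 943 kN → 943 / 2 = 471 kN.
Bearing (1.2 l_c t F_u ≤ 2.4 d t F_u): upper limit = 2.4·16·20·400 / 1000 = 307.2 kN.
  Edge l_c = 40 − 18/2 = 31 → r_n = 297.6 kN; interior l_c = 45 − 18 = 27 → r_n = 259.2 kN.
  R_n,bearing = 2·297.6 + 8·259.2 = 2669 kN → 2669 / 2 = 1330 kN.
Bolt shear governs: 471 kN.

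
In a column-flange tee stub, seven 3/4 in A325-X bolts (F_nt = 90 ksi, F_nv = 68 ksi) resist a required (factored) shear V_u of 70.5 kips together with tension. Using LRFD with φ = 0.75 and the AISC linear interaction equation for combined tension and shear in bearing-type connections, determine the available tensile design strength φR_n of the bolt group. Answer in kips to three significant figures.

A_b = π·0.75²/4 = 0.4418 in²; f_rv = 70.5 / (7 × 0.4418) = 22.8 ksi.
F'_nt = 1.3 F_nt − (F_nt / φF_nv) f_rv = 1.3·90 − (90/(0.75·68))·22.8 = 76.77 ksi, capped at F_nt → F'_nt = 76.77 ksi.
R_n = F'_nt · A_b · n = 76.77 × 0.4418 × 7 = 237.4 kips.
Design strength φR_n = 0.75 × 237.4 = 178 kips.

178 kips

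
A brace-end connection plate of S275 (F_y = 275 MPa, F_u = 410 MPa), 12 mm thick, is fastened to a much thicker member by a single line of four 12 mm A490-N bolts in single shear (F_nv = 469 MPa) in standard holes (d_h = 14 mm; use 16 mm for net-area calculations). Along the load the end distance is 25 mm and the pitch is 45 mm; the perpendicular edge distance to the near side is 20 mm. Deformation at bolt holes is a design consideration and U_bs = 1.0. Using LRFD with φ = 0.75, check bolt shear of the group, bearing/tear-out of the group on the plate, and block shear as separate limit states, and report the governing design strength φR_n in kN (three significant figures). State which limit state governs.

Bolt shear: A_b = π·12²/4 = 113.1 mm²; R_n = 469 × 113.1 × 4 × 1 / 1000 = 212.2 kN → 0.75 × 212.2 = 159 kN.
Bearing: edge l_c = 18, r_n = 106.3 kN; interior l_c = 31, r_n = 141.7 kN; R_n = 106.3 + 3·141.7 = 531.4 kN → 399 kN.
Block shear: A_gv = 1920, A_nv = 1248, A_nt = 144 mm²; R_n = min(0.6F_uA_nv, 0.6F_yA_gv) + U_bs·F_u·A_nt = 366 kN → 275 kN.
Bolt shear governs: 159 kN.

159 kN (bolt shear governs)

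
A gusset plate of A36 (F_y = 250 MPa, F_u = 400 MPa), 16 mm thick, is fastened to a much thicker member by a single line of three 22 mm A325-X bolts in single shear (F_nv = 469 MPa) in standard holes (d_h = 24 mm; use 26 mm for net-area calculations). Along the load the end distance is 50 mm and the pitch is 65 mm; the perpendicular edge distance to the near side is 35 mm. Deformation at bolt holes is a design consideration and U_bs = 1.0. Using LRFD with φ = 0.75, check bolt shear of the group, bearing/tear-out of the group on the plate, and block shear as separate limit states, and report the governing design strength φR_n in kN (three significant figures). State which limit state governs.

Bolt shear: A_b = π·22²/4 = 380.1 mm²; R_n = 469 × 380.1 × 3 × 1 / 1000 = 534.8 kN → 0.75 × 534.8 = 401 kN.
Bearing: edge l_c = 38, r_n = 291.8 kN; interior l_c = 41, r_n = 314.9 kN; R_n = 291.8 + 2·314.9 = 921.6 kN → 691 kN.
Block shear: A_gv = 2880, A_nv = 1840, A_nt = 352 mm²; R_n = min(0.6F_uA_nv, 0.6F_yA_gv) + U_bs·F_u·A_nt = 572.8 kN → 430 kN.
Bolt shear governs: 401 kN.

401 kN (bolt shear governs)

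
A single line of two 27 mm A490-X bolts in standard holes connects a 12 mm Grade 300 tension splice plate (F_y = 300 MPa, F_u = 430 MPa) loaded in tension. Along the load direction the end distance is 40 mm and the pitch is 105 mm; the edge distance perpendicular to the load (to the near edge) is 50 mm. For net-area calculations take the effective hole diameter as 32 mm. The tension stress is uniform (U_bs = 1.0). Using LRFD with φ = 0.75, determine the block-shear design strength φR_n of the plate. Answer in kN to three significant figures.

Shear plane L_v = 40 + 1·105 = 145 mm; A_gv = 145 × 12 = 1740 mm².
A_nv = (145 − 1.5·32) × 12 = 1164 mm².
A_nt = (50 − 0.5·32) × 12 = 408 mm².
0.6 F_u A_nv = 300.3 kN; 0.6 F_y A_gv = 313.2 kN → shear rupture governs the shear term.
R_n = 300.3 + 1.0 × 430 × 408 / 1000 = 475.8 kN.
Design strength φR_n = 0.75 × 475.8 = 357 kN.

357 kN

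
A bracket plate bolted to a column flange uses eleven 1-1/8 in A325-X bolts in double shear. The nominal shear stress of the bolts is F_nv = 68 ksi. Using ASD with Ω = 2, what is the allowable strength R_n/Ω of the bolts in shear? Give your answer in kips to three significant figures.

A_b = π × 1.125² / 4 = 0.994 in².
R_n = F_nv · A_b · n · n_s = 68 × 0.994 × 11 × 2 = 1487 kips.
Allowable strength R_n/Ω = 1487 / 2 = 744 kips.

744 kips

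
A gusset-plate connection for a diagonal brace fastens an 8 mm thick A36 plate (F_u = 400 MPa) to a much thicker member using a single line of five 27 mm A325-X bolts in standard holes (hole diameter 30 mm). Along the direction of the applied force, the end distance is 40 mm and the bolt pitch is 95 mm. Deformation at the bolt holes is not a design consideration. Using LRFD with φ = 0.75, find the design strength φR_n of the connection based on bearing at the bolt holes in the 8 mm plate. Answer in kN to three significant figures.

Per bolt r_n = 1.5 l_c t F_u ≤ 3.0 d t F_u; upper limit = 3.0 × 27 × 8 × 400 / 1000 = 259.2 kN.
Edge bolt: l_c = 40 − 30/2 = 25 mm → 1.5 × 25 × 8 × 400 / 1000 = 120 → r_n = 120 kN.
Interior bolts: l_c = 95 − 30 = 65 mm → 1.5 × 65 × 8 × 400 / 1000 = 312 → r_n = 259.2 kN.
R_n = 1 × 120 + 4 × 259.2 = 1157 kN.
Design strength φR_n = 0.75 × 1157 = 868 kN.

868 kN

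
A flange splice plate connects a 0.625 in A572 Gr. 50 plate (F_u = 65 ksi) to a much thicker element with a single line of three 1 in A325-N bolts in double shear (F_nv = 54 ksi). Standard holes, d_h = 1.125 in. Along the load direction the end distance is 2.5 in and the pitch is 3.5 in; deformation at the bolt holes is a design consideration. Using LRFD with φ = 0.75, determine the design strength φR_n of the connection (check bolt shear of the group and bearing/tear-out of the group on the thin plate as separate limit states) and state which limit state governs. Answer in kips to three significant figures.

Bolt shear: A_b = π·1²/4 = 0.7854 in²; R_n = 54 × 0.7854 × 3 × 2 = 254.5 kips → 0.75 × 254.5 = 191 kips.
Bearing (1.2 l_c t F_u ≤ 2.4 d t F_u): upper limit = 2.4·1·0.625·65 = 97.5 kips.
  Edge l_c = 2.5 − 1.125/2 = 1.938 → r_n = 94.45 kips; interior l_c = 3.5 − 1.125 = 2.375 → r_n = 97.5 kips.
  R_n,bearing = 1·94.45 + 2·97.5 = 289.5 kips → 0.75 × 289.5 = 217 kips.
Bolt shear governs: 191 kips.

191 kips (bolt shear governs)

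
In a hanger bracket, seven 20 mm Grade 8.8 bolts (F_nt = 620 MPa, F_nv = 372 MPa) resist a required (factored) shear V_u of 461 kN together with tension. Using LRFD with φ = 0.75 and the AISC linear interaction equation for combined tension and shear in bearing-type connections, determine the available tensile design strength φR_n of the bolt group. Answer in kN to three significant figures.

A_b = π·20²/4 = 314.2 mm²; f_rv = 461 × 1000 / (7 × 314.2) = 209.6 MPa.
F'_nt = 1.3 F_nt − (F_nt / φF_nv) f_rv = 1.3·620 − (620/(0.75·372))·209.6 = 340.2 MPa, capped at F_nt → F'_nt = 340.2 MPa.
R_n = F'_nt · A_b · n = 340.2 × 314.2 × 7 / 1000 = 748 kN.
Design strength φR_n = 0.75 × 748 = 561 kN.

561 kN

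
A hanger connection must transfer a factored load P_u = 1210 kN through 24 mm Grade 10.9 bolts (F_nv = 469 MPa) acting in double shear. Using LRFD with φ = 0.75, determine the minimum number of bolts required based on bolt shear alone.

A_b = π·24²/4 = 452.4 mm².
Per-bolt design strength φR_n = 0.75 × 469 × 452.4 × 2 / 1000 = 318.3 kN.
n ≥ 1210 / 318.3 = 3.802 → use 4 bolts.

4 bolts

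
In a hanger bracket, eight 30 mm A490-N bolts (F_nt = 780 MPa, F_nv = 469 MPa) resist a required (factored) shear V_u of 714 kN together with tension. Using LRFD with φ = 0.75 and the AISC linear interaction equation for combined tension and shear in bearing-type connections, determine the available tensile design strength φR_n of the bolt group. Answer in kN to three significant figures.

A_b = π·30²/4 = 706.9 mm²; f_rv = 714 × 1000 / (8 × 706.9) = 126.3 MPa.
F'_nt = 1.3 F_nt − (F_nt / φF_nv) f_rv = 1.3·780 − (780/(0.75·469))·126.3 = 734 MPa, capped at F_nt → F'_nt = 734 MPa.
R_n = F'_nt · A_b · n = 734 × 706.9 × 8 / 1000 = 4151 kN.
Design strength φR_n = 0.75 × 4151 = 3110 kN.

3110 kN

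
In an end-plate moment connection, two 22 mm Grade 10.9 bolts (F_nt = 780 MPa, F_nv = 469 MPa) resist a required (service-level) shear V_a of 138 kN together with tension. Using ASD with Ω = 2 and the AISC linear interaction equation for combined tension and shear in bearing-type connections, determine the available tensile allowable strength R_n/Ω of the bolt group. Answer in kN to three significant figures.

156 kN

A_b = π·22²/4 = 380.1 mm²; f_rv = 138 × 1000 / (2 × 380.1) = 181.5 MPa.
F'_nt = 1.3 F_nt − (Ω F_nt / F_nv) f_rv = 1.3·780 − (2·780/469)·181.5 = 410.2 MPa, capped at F_nt → F'_nt = 410.2 MPa.
R_n = F'_nt · A_b · n = 410.2 × 380.1 × 2 / 1000 = 311.9 kN.
Allowable strength R_n/Ω = 311.9 / 2 = 156 kN.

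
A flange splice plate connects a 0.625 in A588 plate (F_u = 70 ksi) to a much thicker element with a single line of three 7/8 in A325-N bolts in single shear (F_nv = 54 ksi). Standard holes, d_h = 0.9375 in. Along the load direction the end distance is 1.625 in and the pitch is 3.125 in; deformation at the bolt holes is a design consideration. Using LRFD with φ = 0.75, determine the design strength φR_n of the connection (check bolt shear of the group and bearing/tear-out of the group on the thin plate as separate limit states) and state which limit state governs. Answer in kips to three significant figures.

73.1 kips (bolt shear governs)

Bolt shear: A_b = π·0.875²/4 = 0.6013 in²; R_n = 54 × 0.6013 × 3 × 1 = 97.41 kips → 0.75 × 97.41 = 73.1 kips.
Bearing (1.2 l_c t F_u ≤ 2.4 d t F_u): upper limit = 2.4·0.875·0.625·70 = 91.88 kips.
  Edge l_c = 1.625 − 0.9375/2 = 1.156 → r_n = 60.7 kips; interior l_c = 3.125 − 0.9375 = 2.188 → r_n = 91.88 kips.
  R_n,bearing = 1·60.7 + 2·91.88 = 244.5 kips → 0.75 × 244.5 = 183 kips.
Bolt shear governs: 73.1 kips.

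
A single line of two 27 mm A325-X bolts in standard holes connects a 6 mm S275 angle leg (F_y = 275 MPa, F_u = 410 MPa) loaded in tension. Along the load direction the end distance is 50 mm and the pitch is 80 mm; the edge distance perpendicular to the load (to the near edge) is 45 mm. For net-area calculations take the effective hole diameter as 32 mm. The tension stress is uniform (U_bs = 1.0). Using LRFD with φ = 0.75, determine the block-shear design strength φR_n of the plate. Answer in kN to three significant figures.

144 kN

Shear plane L_v = 50 + 1·80 = 130 mm; A_gv = 130 × 6 = 780 mm².
A_nv = (130 − 1.5·32) × 6 = 492 mm².
A_nt = (45 − 0.5·32) × 6 = 174 mm².
0.6 F_u A_nv = 121 kN; 0.6 F_y A_gv = 128.7 kN → shear rupture governs the shear term.
R_n = 121 + 1.0 × 410 × 174 / 1000 = 192.4 kN.
Design strength φR_n = 0.75 × 192.4 = 144 kN.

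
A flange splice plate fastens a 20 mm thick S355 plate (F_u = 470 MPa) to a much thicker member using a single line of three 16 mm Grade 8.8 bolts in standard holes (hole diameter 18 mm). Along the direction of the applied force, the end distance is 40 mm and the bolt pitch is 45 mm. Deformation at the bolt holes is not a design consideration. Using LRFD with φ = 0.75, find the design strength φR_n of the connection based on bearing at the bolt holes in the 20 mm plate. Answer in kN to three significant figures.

Per bolt r_n = 1.5 l_c t F_u ≤ 3.0 d t F_u; upper limit = 3.0 × 16 × 20 × 470 / 1000 = 451.2 kN.
Edge bolt: l_c = 40 − 18/2 = 31 mm → 1.5 × 31 × 20 × 470 / 1000 = 437.1 → r_n = 437.1 kN.
Interior bolts: l_c = 45 − 18 = 27 mm → 1.5 × 27 × 20 × 470 / 1000 = 380.7 → r_n = 380.7 kN.
R_n = 1 × 437.1 + 2 × 380.7 = 1198 kN.
Design strength φR_n = 0.75 × 1198 = 899 kN.

899 kN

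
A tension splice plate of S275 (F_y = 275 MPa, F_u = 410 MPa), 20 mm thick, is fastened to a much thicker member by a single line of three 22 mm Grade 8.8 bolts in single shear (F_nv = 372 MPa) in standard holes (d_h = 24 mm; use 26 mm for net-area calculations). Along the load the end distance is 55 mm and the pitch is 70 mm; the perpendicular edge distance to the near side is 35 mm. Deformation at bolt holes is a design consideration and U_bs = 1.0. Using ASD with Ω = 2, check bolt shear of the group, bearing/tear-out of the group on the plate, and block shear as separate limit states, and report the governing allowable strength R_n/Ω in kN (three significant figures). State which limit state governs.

Bolt shear: A_b = π·22²/4 = 380.1 mm²; R_n = 372 × 380.1 × 3 × 1 / 1000 = 424.2 kN → 424.2 / 2 = 212 kN.
Bearing: edge l_c = 43, r_n = 423.1 kN; interior l_c = 46, r_n = 433 kN; R_n = 423.1 + 2·433 = 1289 kN → 645 kN.
Block shear: A_gv = 3900, A_nv = 2600, A_nt = 440 mm²; R_n = min(0.6F_uA_nv, 0.6F_yA_gv) + U_bs·F_u·A_nt = 820 kN → 410 kN.
Bolt shear governs: 212 kN.

212 kN (bolt shear governs)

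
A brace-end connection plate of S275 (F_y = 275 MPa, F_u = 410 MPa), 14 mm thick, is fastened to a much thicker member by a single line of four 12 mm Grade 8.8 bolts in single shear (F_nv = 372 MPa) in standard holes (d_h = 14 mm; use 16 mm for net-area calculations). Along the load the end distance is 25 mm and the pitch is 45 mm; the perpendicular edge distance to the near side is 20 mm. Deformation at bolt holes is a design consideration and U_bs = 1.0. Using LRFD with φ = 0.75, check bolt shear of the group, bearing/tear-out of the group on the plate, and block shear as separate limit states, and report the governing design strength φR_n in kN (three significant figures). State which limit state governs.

Bolt shear: A_b = π·12²/4 = 113.1 mm²; R_n = 372 × 113.1 × 4 × 1 / 1000 = 168.3 kN → 0.75 × 168.3 = 126 kN.
Bearing: edge l_c = 18, r_n = 124 kN; interior l_c = 31, r_n = 165.3 kN; R_n = 124 + 3·165.3 = 619.9 kN → 465 kN.
Block shear: A_gv = 2240, A_nv = 1456, A_nt = 168 mm²; R_n = min(0.6F_uA_nv, 0.6F_yA_gv) + U_bs·F_u·A_nt = 427.1 kN → 320 kN.
Bolt shear governs: 126 kN.

126 kN (bolt shear governs)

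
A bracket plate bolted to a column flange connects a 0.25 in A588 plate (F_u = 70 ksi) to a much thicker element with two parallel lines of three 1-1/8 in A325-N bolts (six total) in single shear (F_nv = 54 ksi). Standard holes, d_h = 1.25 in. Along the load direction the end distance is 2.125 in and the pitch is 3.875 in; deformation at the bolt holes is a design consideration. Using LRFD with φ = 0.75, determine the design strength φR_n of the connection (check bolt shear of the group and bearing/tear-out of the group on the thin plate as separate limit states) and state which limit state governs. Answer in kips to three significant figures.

Bolt shear: A_b = π·1.125²/4 = 0.994 in²; R_n = 54 × 0.994 × 6 × 1 = 322.1 kips → 0.75 × 322.1 = 242 kips.
Bearing (1.2 l_c t F_u ≤ 2.4 d t F_u): upper limit = 2.4·1.125·0.25·70 = 47.25 kips.
  Edge l_c = 2.125 − 1.25/2 = 1.5 → r_n = 31.5 kips; interior l_c = 3.875 − 1.25 = 2.625 → r_n = 47.25 kips.
  R_n,bearing = 2·31.5 + 4·47.25 = 252 kips → 0.75 × 252 = 189 kips.
Bearing governs: 189 kips.

189 kips (bearing governs)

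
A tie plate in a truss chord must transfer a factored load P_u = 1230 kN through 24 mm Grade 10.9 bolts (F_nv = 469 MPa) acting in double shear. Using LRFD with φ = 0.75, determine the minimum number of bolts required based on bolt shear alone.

A_b = π·24²/4 = 452.4 mm².
Per-bolt design strength φR_n = 0.75 × 469 × 452.4 × 2 / 1000 = 318.3 kN.
n ≥ 1230 / 318.3 = 3.865 → use 4 bolts.

4 bolts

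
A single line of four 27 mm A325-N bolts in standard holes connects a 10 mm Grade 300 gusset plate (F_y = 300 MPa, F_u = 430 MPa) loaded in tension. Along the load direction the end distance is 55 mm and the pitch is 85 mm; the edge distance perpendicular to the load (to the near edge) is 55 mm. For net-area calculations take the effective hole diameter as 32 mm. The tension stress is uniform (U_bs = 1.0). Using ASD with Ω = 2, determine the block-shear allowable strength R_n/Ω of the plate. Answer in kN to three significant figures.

339 kN

Shear plane L_v = 55 + 3·85 = 310 mm; A_gv = 310 × 10 = 3100 mm².
A_nv = (310 − 3.5·32) × 10 = 1980 mm².
A_nt = (55 − 0.5·32) × 10 = 390 mm².
0.6 F_u A_nv = 510.8 kN; 0.6 F_y A_gv = 558 kN → shear rupture governs the shear term.
R_n = 510.8 + 1.0 × 430 × 390 / 1000 = 678.5 kN.
Allowable strength R_n/Ω = 678.5 / 2 = 339 kN.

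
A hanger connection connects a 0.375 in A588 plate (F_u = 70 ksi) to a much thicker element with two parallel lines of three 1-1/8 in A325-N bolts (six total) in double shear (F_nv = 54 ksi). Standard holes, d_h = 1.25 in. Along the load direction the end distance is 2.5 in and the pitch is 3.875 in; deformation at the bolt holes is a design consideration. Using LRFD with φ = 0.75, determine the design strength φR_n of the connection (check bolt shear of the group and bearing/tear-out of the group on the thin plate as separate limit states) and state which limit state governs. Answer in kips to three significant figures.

301 kips (bearing governs)

Bolt shear: A_b = π·1.125²/4 = 0.994 in²; R_n = 54 × 0.994 × 6 × 2 = 644.1 kips → 0.75 × 644.1 = 483 kips.
Bearing (1.2 l_c t F_u ≤ 2.4 d t F_u): upper limit = 2.4·1.125·0.375·70 = 70.88 kips.
  Edge l_c = 2.5 − 1.25/2 = 1.875 → r_n = 59.06 kips; interior l_c = 3.875 − 1.25 = 2.625 → r_n = 70.88 kips.
  R_n,bearing = 2·59.06 + 4·70.88 = 401.6 kips → 0.75 × 401.6 = 301 kips.
Bearing governs: 301 kips.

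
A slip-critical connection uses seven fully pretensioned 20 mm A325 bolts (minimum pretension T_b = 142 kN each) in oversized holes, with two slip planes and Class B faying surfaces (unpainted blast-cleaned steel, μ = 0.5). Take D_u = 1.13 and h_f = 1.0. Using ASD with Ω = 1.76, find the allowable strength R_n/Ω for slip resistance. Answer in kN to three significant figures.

R_n = μ · D_u · h_f · T_b · n_s · n_b = 0.5 × 1.13 × 1.0 × 142 × 2 × 7 = 1123 kN.
Allowable strength R_n/Ω = 1123 / 1.76 = 638 kN.

638 kN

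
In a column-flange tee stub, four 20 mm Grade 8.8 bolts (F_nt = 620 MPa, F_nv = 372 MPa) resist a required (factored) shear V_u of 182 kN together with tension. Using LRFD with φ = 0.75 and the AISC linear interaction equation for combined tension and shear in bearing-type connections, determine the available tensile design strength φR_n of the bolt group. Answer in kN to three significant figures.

A_b = π·20²/4 = 314.2 mm²; f_rv = 182 × 1000 / (4 × 314.2) = 144.8 MPa.
F'_nt = 1.3 F_nt − (F_nt / φF_nv) f_rv = 1.3·620 − (620/(0.75·372))·144.8 = 484.2 MPa, capped at F_nt → F'_nt = 484.2 MPa.
R_n = F'_nt · A_b · n = 484.2 × 314.2 × 4 / 1000 = 608.4 kN.
Design strength φR_n = 0.75 × 608.4 = 456 kN.

456 kN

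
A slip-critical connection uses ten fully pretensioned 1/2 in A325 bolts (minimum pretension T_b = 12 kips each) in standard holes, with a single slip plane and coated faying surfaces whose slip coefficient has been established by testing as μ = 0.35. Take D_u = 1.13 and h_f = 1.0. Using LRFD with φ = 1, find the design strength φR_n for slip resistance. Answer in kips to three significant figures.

47.5 kips

R_n = μ · D_u · h_f · T_b · n_s · n_b = 0.35 × 1.13 × 1.0 × 12 × 1 × 10 = 47.46 kips.
Design strength φR_n = 1 × 47.46 = 47.5 kips.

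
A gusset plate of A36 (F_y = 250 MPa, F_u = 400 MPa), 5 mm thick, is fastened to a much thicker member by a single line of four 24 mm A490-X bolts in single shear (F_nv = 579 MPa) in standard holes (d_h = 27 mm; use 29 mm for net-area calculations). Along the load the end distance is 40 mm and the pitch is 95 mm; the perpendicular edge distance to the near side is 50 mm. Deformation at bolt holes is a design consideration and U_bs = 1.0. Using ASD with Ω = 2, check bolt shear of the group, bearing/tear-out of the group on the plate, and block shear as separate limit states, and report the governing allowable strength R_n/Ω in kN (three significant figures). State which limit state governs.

Bolt shear: A_b = π·24²/4 = 452.4 mm²; R_n = 579 × 452.4 × 4 × 1 / 1000 = 1048 kN → 1048 / 2 = 524 kN.
Bearing: edge l_c = 26.5, r_n = 63.6 kN; interior l_c = 68, r_n = 115.2 kN; R_n = 63.6 + 3·115.2 = 409.2 kN → 205 kN.
Block shear: A_gv = 1625, A_nv = 1118, A_nt = 177.5 mm²; R_n = min(0.6F_uA_nv, 0.6F_yA_gv) + U_bs·F_u·A_nt = 314.8 kN → 157 kN.
Block shear governs: 157 kN.

157 kN (block shear governs)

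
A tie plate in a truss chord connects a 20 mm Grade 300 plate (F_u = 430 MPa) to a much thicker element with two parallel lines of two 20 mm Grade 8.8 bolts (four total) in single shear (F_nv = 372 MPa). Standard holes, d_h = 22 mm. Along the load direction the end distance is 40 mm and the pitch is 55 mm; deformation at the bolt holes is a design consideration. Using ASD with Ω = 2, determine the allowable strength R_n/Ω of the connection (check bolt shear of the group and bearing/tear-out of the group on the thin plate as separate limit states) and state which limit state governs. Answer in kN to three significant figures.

Bolt shear: A_b = π·20²/4 = 314.2 mm²; R_n = 372 × 314.2 × 4 × 1 / 1000 = 467.5 kN → 467.5 / 2 = 234 kN.
Bearing (1.2 l_c t F_u ≤ 2.4 d t F_u): upper limit = 2.4·20·20·430 / 1000 = 412.8 kN.
  Edge l_c = 40 − 22/2 = 29 → r_n = 299.3 kN; interior l_c = 55 − 22 = 33 → r_n = 340.6 kN.
  R_n,bearing = 2·299.3 + 2·340.6 = 1280 kN → 1280 / 2 = 640 kN.
Bolt shear governs: 234 kN.

234 kN (bolt shear governs)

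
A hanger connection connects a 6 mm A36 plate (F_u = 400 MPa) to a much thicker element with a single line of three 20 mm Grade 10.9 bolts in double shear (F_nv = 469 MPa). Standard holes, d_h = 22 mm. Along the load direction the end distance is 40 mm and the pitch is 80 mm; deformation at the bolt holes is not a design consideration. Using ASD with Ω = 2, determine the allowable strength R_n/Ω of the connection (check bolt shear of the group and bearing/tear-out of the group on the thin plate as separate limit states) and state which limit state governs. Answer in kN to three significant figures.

Bolt shear: A_b = π·20²/4 = 314.2 mm²; R_n = 469 × 314.2 × 3 × 2 / 1000 = 884 kN → 884 / 2 = 442 kN.
Bearing (1.5 l_c t F_u ≤ 3.0 d t F_u): upper limit = 3.0·20·6·400 / 1000 = 144 kN.
  Edge l_c = 40 − 22/2 = 29 → r_n = 104.4 kN; interior l_c = 80 − 22 = 58 → r_n = 144 kN.
  R_n,bearing = 1·104.4 + 2·144 = 392.4 kN → 392.4 / 2 = 196 kN.
Bearing governs: 196 kN.

196 kN (bearing governs)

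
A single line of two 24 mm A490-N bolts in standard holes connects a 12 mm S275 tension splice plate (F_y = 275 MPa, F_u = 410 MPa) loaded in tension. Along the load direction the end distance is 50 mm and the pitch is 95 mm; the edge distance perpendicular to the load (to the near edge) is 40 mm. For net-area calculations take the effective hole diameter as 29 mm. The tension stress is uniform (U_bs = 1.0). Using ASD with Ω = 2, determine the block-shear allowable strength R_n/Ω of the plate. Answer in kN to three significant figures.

Shear plane L_v = 50 + 1·95 = 145 mm; A_gv = 145 × 12 = 1740 mm².
A_nv = (145 − 1.5·29) × 12 = 1218 mm².
A_nt = (40 − 0.5·29) × 12 = 306 mm².
0.6 F_u A_nv = 299.6 kN; 0.6 F_y A_gv = 287.1 kN → shear yielding governs the shear term.
R_n = 287.1 + 1.0 × 410 × 306 / 1000 = 412.6 kN.
Allowable strength R_n/Ω = 412.6 / 2 = 206 kN.

206 kN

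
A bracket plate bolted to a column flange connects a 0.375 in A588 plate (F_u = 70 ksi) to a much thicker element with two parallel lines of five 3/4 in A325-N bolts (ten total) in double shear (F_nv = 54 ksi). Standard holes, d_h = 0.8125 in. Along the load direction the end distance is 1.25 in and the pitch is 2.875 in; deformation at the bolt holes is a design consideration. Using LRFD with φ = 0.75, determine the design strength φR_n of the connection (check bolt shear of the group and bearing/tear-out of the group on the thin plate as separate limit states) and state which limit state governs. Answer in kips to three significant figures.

Bolt shear: A_b = π·0.75²/4 = 0.4418 in²; R_n = 54 × 0.4418 × 10 × 2 = 477.1 kips → 0.75 × 477.1 = 358 kips.
Bearing (1.2 l_c t F_u ≤ 2.4 d t F_u): upper limit = 2.4·0.75·0.375·70 = 47.25 kips.
  Edge l_c = 1.25 − 0.8125/2 = 0.8438 → r_n = 26.58 kips; interior l_c = 2.875 − 0.8125 = 2.062 → r_n = 47.25 kips.
  R_n,bearing = 2·26.58 + 8·47.25 = 431.2 kips → 0.75 × 431.2 = 323 kips.
Bearing governs: 323 kips.

323 kips (bearing governs)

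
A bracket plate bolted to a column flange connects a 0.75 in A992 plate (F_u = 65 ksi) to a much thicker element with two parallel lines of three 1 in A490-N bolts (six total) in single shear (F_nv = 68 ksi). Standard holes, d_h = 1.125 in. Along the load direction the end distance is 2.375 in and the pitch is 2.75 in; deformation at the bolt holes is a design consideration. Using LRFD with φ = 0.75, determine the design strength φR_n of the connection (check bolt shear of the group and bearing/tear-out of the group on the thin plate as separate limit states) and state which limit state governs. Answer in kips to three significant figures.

Bolt shear: A_b = π·1²/4 = 0.7854 in²; R_n = 68 × 0.7854 × 6 × 1 = 320.4 kips → 0.75 × 320.4 = 240 kips.
Bearing (1.2 l_c t F_u ≤ 2.4 d t F_u): upper limit = 2.4·1·0.75·65 = 117 kips.
  Edge l_c = 2.375 − 1.125/2 = 1.812 → r_n = 106 kips; interior l_c = 2.75 − 1.125 = 1.625 → r_n = 95.06 kips.
  R_n,bearing = 2·106 + 4·95.06 = 592.3 kips → 0.75 × 592.3 = 444 kips.
Bolt shear governs: 240 kips.

240 kips (bolt shear governs)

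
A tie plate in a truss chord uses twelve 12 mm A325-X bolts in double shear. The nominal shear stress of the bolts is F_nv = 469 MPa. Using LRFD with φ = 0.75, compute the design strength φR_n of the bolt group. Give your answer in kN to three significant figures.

955 kN

A_b = π × 12² / 4 = 113.1 mm².
R_n = F_nv · A_b · n · n_s = 469 × 113.1 × 12 × 2 / 1000 = 1273 kN.
Design strength φR_n = 0.75 × 1273 = 955 kN.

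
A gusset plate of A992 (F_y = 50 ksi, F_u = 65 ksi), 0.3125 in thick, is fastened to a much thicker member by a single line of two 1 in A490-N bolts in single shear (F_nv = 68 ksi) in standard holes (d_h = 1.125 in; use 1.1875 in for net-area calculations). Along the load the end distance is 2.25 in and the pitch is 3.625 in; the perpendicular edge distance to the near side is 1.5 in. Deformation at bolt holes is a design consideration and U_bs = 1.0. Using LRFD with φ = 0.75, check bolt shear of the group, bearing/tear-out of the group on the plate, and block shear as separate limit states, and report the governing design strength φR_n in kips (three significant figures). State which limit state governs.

51.2 kips (block shear governs)

Bolt shear: A_b = π·1²/4 = 0.7854 in²; R_n = 68 × 0.7854 × 2 × 1 = 106.8 kips → 0.75 × 106.8 = 80.1 kips.
Bearing: edge l_c = 1.688, r_n = 41.13 kips; interior l_c = 2.5, r_n = 48.75 kips; R_n = 41.13 + 1·48.75 = 89.88 kips → 67.4 kips.
Block shear: A_gv = 1.836, A_nv = 1.279, A_nt = 0.2832 in²; R_n = min(0.6F_uA_nv, 0.6F_yA_gv) + U_bs·F_u·A_nt = 68.3 kips → 51.2 kips.
Block shear governs: 51.2 kips.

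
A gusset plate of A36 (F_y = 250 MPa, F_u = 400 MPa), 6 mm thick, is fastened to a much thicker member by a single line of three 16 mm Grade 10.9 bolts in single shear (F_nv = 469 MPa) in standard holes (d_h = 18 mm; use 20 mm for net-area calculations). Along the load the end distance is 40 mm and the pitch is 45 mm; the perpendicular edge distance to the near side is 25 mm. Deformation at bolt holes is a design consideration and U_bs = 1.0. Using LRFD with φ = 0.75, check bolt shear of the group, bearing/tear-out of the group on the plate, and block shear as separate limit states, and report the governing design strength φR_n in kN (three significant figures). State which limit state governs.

Bolt shear: A_b = π·16²/4 = 201.1 mm²; R_n = 469 × 201.1 × 3 × 1 / 1000 = 282.9 kN → 0.75 × 282.9 = 212 kN.
Bearing: edge l_c = 31, r_n = 89.28 kN; interior l_c = 27, r_n = 77.76 kN; R_n = 89.28 + 2·77.76 = 244.8 kN → 184 kN.
Block shear: A_gv = 780, A_nv = 480, A_nt = 90 mm²; R_n = min(0.6F_uA_nv, 0.6F_yA_gv) + U_bs·F_u·A_nt = 151.2 kN → 113 kN.
Block shear governs: 113 kN.

113 kN (block shear governs)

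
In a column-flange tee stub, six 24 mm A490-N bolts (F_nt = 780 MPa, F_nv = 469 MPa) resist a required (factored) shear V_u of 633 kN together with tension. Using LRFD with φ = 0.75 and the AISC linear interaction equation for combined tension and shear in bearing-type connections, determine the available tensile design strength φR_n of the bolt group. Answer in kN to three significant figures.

A_b = π·24²/4 = 452.4 mm²; f_rv = 633 × 1000 / (6 × 452.4) = 233.2 MPa.
F'_nt = 1.3 F_nt − (F_nt / φF_nv) f_rv = 1.3·780 − (780/(0.75·469))·233.2 = 496.9 MPa, capped at F_nt → F'_nt = 496.9 MPa.
R_n = F'_nt · A_b · n = 496.9 × 452.4 × 6 / 1000 = 1349 kN.
Design strength φR_n = 0.75 × 1349 = 1010 kN.

1010 kN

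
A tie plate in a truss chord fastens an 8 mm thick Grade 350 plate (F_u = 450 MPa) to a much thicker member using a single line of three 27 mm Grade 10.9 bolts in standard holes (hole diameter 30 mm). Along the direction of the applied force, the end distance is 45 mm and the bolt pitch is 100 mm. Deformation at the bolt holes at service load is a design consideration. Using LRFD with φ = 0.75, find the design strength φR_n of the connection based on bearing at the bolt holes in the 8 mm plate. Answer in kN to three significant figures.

447 kN

Per bolt r_n = 1.2 l_c t F_u ≤ 2.4 d t F_u; upper limit = 2.4 × 27 × 8 × 450 / 1000 = 233.3 kN.
Edge bolt: l_c = 45 − 30/2 = 30 mm → 1.2 × 30 × 8 × 450 / 1000 = 129.6 → r_n = 129.6 kN.
Interior bolts: l_c = 100 − 30 = 70 mm → 1.2 × 70 × 8 × 450 / 1000 = 302.4 → r_n = 233.3 kN.
R_n = 1 × 129.6 + 2 × 233.3 = 596.2 kN.
Design strength φR_n = 0.75 × 596.2 = 447 kN.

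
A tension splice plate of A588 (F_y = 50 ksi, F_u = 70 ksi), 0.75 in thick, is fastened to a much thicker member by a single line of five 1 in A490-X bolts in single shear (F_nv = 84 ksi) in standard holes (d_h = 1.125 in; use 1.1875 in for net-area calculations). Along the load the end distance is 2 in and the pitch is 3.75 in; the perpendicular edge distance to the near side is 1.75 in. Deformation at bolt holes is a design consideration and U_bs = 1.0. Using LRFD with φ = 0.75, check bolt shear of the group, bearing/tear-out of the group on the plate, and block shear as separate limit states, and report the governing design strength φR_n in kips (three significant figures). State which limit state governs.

Bolt shear: A_b = π·1²/4 = 0.7854 in²; R_n = 84 × 0.7854 × 5 × 1 = 329.9 kips → 0.75 × 329.9 = 247 kips.
Bearing: edge l_c = 1.438, r_n = 90.56 kips; interior l_c = 2.625, r_n = 126 kips; R_n = 90.56 + 4·126 = 594.6 kips → 446 kips.
Block shear: A_gv = 12.75, A_nv = 8.742, A_nt = 0.8672 in²; R_n = min(0.6F_uA_nv, 0.6F_yA_gv) + U_bs·F_u·A_nt = 427.9 kips → 321 kips.
Bolt shear governs: 247 kips.

247 kips (bolt shear governs)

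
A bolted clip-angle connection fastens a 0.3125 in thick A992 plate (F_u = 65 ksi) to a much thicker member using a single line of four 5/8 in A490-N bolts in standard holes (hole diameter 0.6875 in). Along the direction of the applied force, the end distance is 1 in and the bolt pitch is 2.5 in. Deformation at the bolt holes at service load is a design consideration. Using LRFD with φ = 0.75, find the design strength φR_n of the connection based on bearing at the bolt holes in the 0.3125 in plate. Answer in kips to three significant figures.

80.6 kips

Per bolt r_n = 1.2 l_c t F_u ≤ 2.4 d t F_u; upper limit = 2.4 × 0.625 × 0.3125 × 65 = 30.47 kips.
Edge bolt: l_c = 1 − 0.6875/2 = 0.6562 in → 1.2 × 0.6562 × 0.3125 × 65 = 16 → r_n = 16 kips.
Interior bolts: l_c = 2.5 − 0.6875 = 1.812 in → 1.2 × 1.812 × 0.3125 × 65 = 44.18 → r_n = 30.47 kips.
R_n = 1 × 16 + 3 × 30.47 = 107.4 kips.
Design strength φR_n = 0.75 × 107.4 = 80.6 kips.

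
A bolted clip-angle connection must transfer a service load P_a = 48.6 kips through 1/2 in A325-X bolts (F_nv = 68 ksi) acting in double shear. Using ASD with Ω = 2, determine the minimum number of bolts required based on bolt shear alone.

4 bolts

A_b = π·0.5²/4 = 0.1963 in².
Per-bolt allowable strength R_n/Ω = 68 × 0.1963 × 2 / 2 = 13.35 kips.
n ≥ 48.6 / 13.35 = 3.64 → use 4 bolts.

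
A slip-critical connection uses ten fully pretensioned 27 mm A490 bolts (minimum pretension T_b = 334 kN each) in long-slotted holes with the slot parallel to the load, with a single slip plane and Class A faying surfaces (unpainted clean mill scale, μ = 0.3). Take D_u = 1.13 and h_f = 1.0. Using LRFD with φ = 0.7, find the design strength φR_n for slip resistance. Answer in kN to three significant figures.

793 kN

R_n = μ · D_u · h_f · T_b · n_s · n_b = 0.3 × 1.13 × 1.0 × 334 × 1 × 10 = 1132 kN.
Design strength φR_n = 0.7 × 1132 = 793 kN.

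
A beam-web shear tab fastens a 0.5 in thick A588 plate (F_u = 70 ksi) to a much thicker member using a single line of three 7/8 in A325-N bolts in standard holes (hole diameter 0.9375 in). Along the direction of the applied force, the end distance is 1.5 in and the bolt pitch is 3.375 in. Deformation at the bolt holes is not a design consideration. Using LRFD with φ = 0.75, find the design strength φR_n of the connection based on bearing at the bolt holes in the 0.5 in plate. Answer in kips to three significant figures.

178 kips

Per bolt r_n = 1.5 l_c t F_u ≤ 3.0 d t F_u; upper limit = 3.0 × 0.875 × 0.5 × 70 = 91.88 kips.
Edge bolt: l_c = 1.5 − 0.9375/2 = 1.031 in → 1.5 × 1.031 × 0.5 × 70 = 54.14 → r_n = 54.14 kips.
Interior bolts: l_c = 3.375 − 0.9375 = 2.438 in → 1.5 × 2.438 × 0.5 × 70 = 128 → r_n = 91.88 kips.
R_n = 1 × 54.14 + 2 × 91.88 = 237.9 kips.
Design strength φR_n = 0.75 × 237.9 = 178 kips.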